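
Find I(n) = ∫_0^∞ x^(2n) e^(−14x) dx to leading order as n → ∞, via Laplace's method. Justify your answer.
I(n) ~ (sqrt(2π·2n) / 14) · (2n/(14e))^(2n)

Write the integrand as exp(2n ln x − 14x) and set f(x) = 2n ln x − 14x. Then f'(x) = 2n/x − 14 = 0 at x* = 2n/14, and f''(x*) = −2n/x*^2 = −14^2/(2n). Laplace's method (interior maximum) gives
  I(n) ~ e^(f(x*)) · sqrt(2π / |f''(x*)|)
        = exp(2n ln(2n/14) − 2n) · sqrt(2π · 2n / 14^2)
        = (2n/14)^(2n) e^(−2n) · sqrt(2π·2n) / 14
        = (sqrt(2π·2n) / 14) · (2n/(14e))^(2n).
This matches Γ(2n+1)/14^(2n+1) with Stirling applied to Γ.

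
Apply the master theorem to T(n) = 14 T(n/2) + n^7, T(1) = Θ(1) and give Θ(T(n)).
T(n) = Θ(n^7)

log_2 14 ≈ 3.807. f(n) = n^7 dominates n^(log_2 14) since 7 > 3.807, and the regularity condition a·f(n/b) = 14·(n/2)^7 = (14/128)·n^7 ≤ c·f(n) holds with c = 14/128 ≈ 0.109 < 1. So this is Case 3: T(n) = Θ(f(n)) = Θ(n^7).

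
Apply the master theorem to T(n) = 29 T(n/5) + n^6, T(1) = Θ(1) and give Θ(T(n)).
T(n) = Θ(n^6)

log_5 29 ≈ 2.092. f(n) = n^6 dominates n^(log_5 29) since 6 > 2.092, and the regularity condition a·f(n/b) = 29·(n/5)^6 = (29/15625)·n^6 ≤ c·f(n) holds with c = 29/15625 ≈ 0.00186 < 1. So this is Case 3: T(n) = Θ(f(n)) = Θ(n^6).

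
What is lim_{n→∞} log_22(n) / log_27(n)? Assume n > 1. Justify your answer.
lim = ln(27) / ln(22) = log_22(27)

Change of base: log_22(n) = ln n / ln 22 and log_27(n) = ln n / ln 27. The ratio is (ln n / ln 22) · (ln 27 / ln n) = ln 27 / ln 22, a constant independent of n. So the limit is ln 27 / ln 22 = log_22(27).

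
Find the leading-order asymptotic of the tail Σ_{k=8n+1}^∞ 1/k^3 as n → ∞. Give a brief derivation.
Σ_{k>8n} 1/k^3 ~ 1/(2 · (8n)^2)

Compare to the integral: ∫_{8n}^∞ x^(−3) dx = [−x^(−2)/2]_{8n}^∞ = 1/((3−1)·(8n)^2). Euler-Maclaurin then gives
  Σ_{k>8n} 1/k^3 = ∫_{8n}^∞ dx/x^3 − 1/(2·(8n)^3) + O(1/(8n)^4).
(Equivalently this is ζ(3) − Σ_{k≤8n} 1/k^3.)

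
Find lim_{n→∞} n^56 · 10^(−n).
lim = 0

Exponentials with base > 1 dominate every fixed polynomial: for any fixed c, n^c / 10^n → 0 as n → ∞ (e.g. by the ratio test, or by writing 10^n = e^(n ln 10) and noting e^(n ln 10) / n^c → ∞). Hence n^56 · 10^(−n) = n^56 / 10^n → 0.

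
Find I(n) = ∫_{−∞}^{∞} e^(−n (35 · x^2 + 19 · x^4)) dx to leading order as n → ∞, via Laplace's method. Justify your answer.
I(n) ~ sqrt(π/(35n))

φ(x) = 35 · x^2 + 19 · x^4 has its unique global minimum at x* = 0 (since φ'(x) = 70x + 76x^3 = 0 only at x = 0 for real x with both coefficients positive, and φ → ∞ as |x| → ∞). At x* = 0, φ(0) = 0 and φ''(0) = 70. Laplace's method then gives
  I(n) ~ sqrt(2π / (n · φ''(0))) · e^(−n φ(0)) = sqrt(2π / (70n)) = sqrt(π/(35n)).
The 19 · x^4 term contributes only at subleading order (an O(1/n) relative correction).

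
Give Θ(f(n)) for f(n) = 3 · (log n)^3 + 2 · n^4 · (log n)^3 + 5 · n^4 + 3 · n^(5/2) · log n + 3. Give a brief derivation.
f(n) ∈ Θ(n^4 · (log n)^3)

Compare the terms by growth order. For large n, n^a · (log n)^b dominates n^a' · (log n)^b' iff a > a', or (a = a' and b > b'). Ranking the 5 terms shows the dominant one is 2 · n^4 · (log n)^3. Hence f(n) ∈ Θ(n^4 · (log n)^3).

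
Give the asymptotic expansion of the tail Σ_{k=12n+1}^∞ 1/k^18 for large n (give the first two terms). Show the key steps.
Σ_{k>12n} 1/k^18 = 1/(17 · (12n)^17) − 1/(2 · (12n)^18) + O(1/(12n)^19)

Compare to the integral: ∫_{12n}^∞ x^(−18) dx = [−x^(−17)/17]_{12n}^∞ = 1/((18−1)·(12n)^17). The Euler-Maclaurin correction adds −f(12n)/2 = −1/(2·(12n)^18). Euler-Maclaurin then gives
  Σ_{k>12n} 1/k^18 = ∫_{12n}^∞ dx/x^18 − 1/(2·(12n)^18) + O(1/(12n)^19).
(Equivalently this is ζ(18) − Σ_{k≤12n} 1/k^18.)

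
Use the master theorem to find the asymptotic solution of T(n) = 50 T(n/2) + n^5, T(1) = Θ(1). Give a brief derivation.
T(n) = Θ(n^(log_2 50))

Master theorem: compare f(n) = n^5 to n^(log_2 50) where log_2 50 ≈ 5.644. Since 5 < log_2 50, we have f(n) = O(n^(log_2 50 − ε)) for some ε > 0 — Case 1. Hence T(n) = Θ(n^(log_2 50)).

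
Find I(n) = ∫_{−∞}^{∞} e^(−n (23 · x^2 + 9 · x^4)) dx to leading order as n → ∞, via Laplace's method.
I(n) ~ sqrt(π/(23n))

φ(x) = 23 · x^2 + 9 · x^4 has its unique global minimum at x* = 0 (since φ'(x) = 46x + 36x^3 = 0 only at x = 0 for real x with both coefficients positive, and φ → ∞ as |x| → ∞). At x* = 0, φ(0) = 0 and φ''(0) = 46. Laplace's method then gives
  I(n) ~ sqrt(2π / (n · φ''(0))) · e^(−n φ(0)) = sqrt(2π / (46n)) = sqrt(π/(23n)).
The 9 · x^4 term contributes only at subleading order (an O(1/n) relative correction).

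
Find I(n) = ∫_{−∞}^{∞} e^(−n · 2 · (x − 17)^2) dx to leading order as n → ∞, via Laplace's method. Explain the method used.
I(n) = sqrt(π/(2n))

Here φ(x) = 2 · (x − 17)^2 has its unique minimum at x* = 17 with φ(x*) = 0 and φ''(x*) = 4. Laplace's method gives
  I(n) ~ e^(−n φ(x*)) · sqrt(2π / (n · φ''(x*))) = sqrt(2π / (4n)) = sqrt(π/(2n)).
This is exact: substituting u = (x − 17)·sqrt(2n) gives I(n) = (1/sqrt(2n)) ∫_{−∞}^{∞} e^(−u^2) du = sqrt(π/(2n)).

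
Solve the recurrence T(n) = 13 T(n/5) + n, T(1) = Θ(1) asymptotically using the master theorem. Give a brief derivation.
T(n) = Θ(n^(log_5 13))

Master theorem: compare f(n) = n to n^(log_5 13) where log_5 13 ≈ 1.594. Since 1 < log_5 13, we have f(n) = O(n^(log_5 13 − ε)) for some ε > 0 — Case 1. Hence T(n) = Θ(n^(log_5 13)).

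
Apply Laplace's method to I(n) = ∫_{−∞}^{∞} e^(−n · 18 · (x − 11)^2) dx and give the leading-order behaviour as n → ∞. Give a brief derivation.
I(n) = sqrt(π/(18n))

Here φ(x) = 18 · (x − 11)^2 has its unique minimum at x* = 11 with φ(x*) = 0 and φ''(x*) = 36. Laplace's method gives
  I(n) ~ e^(−n φ(x*)) · sqrt(2π / (n · φ''(x*))) = sqrt(2π / (36n)) = sqrt(π/(18n)).
This is exact: substituting u = (x − 11)·sqrt(18n) gives I(n) = (1/sqrt(18n)) ∫_{−∞}^{∞} e^(−u^2) du = sqrt(π/(18n)).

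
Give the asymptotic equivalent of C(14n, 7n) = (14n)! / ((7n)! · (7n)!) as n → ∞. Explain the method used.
C(14n, 7n) ~ (4)^(7n) · sqrt(1/(π·7n))

Write N = 7n. Apply Stirling to each factorial:
  (2N)! ~ sqrt(2π·2N) · (2N/e)^(2N),
  N! ~ sqrt(2π N) · (N/e)^N,
  (1N)! ~ sqrt(2π·1N) · (1N/e)^(1N).
The exponential factors combine to (2N)^(2N) / (N^N · (1N)^(1N)) = 2^(2N)/1^(1N) = (2^2/1^1)^N = (4)^N.
The square-root prefactors combine to sqrt(2π·2N) / (sqrt(2π N)·sqrt(2π·1N)) = sqrt(2 / (2π·1·N)) = sqrt(1/(π·7n)).
Substituting N = 7n: C(14n, 7n) ~ (4)^(7n) · sqrt(1/(π·7n)).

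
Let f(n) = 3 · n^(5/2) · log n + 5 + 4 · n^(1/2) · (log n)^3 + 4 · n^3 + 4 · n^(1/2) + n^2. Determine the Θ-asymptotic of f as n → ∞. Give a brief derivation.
f(n) ∈ Θ(n^3)

Compare the terms by growth order. For large n, n^a · (log n)^b dominates n^a' · (log n)^b' iff a > a', or (a = a' and b > b'). Ranking the 6 terms shows the dominant one is 4 · n^3. Hence f(n) ∈ Θ(n^3).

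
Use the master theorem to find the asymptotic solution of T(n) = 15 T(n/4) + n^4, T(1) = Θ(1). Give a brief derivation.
T(n) = Θ(n^4)

log_4 15 ≈ 1.953. f(n) = n^4 dominates n^(log_4 15) since 4 > 1.953, and the regularity condition a·f(n/b) = 15·(n/4)^4 = (15/256)·n^4 ≤ c·f(n) holds with c = 15/256 ≈ 0.0586 < 1. So this is Case 3: T(n) = Θ(f(n)) = Θ(n^4).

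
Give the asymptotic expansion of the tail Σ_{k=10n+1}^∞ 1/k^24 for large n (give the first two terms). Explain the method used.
Σ_{k>10n} 1/k^24 = 1/(23 · (10n)^23) − 1/(2 · (10n)^24) + O(1/(10n)^25)

Compare to the integral: ∫_{10n}^∞ x^(−24) dx = [−x^(−23)/23]_{10n}^∞ = 1/((24−1)·(10n)^23). The Euler-Maclaurin correction adds −f(10n)/2 = −1/(2·(10n)^24). Euler-Maclaurin then gives
  Σ_{k>10n} 1/k^24 = ∫_{10n}^∞ dx/x^24 − 1/(2·(10n)^24) + O(1/(10n)^25).
(Equivalently this is ζ(24) − Σ_{k≤10n} 1/k^24.)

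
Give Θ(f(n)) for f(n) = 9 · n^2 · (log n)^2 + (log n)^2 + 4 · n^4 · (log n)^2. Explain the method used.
f(n) ∈ Θ(n^4 · (log n)^2)

Compare the terms by growth order. For large n, n^a · (log n)^b dominates n^a' · (log n)^b' iff a > a', or (a = a' and b > b'). Ranking the 3 terms shows the dominant one is 4 · n^4 · (log n)^2. Hence f(n) ∈ Θ(n^4 · (log n)^2).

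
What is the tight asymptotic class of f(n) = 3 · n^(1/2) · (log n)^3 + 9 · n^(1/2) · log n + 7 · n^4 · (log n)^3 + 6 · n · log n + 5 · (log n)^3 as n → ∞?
f(n) ∈ Θ(n^4 · (log n)^3)

Compare the terms by growth order. For large n, n^a · (log n)^b dominates n^a' · (log n)^b' iff a > a', or (a = a' and b > b'). Ranking the 5 terms shows the dominant one is 7 · n^4 · (log n)^3. Hence f(n) ∈ Θ(n^4 · (log n)^3).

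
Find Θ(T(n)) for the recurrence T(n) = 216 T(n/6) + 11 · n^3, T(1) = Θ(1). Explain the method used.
T(n) = Θ(n^3 log n)

log_6 216 = 3, and f(n) = 11 · n^3 = Θ(n^(log_6 216)). This is Case 2 of the master theorem: T(n) = Θ(f(n) · log n) = Θ(n^3 log n).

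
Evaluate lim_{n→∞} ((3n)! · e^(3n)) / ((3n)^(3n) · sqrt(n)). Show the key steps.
lim = sqrt(2π·3)

Stirling: (3n)! ~ sqrt(2π·3n) · (3n/e)^(3n). Hence
  (3n)! · e^(3n) / (3n)^(3n) ~ sqrt(2π·3n).
Dividing by sqrt(n): sqrt(2π·3n) / sqrt(n) = sqrt(2π·3) · n^((1−1)/2), so the limit is sqrt(2π·3).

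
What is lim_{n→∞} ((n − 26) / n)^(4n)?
lim = e^(−104)

Rewrite as (1 − 26/n)^(4n). By the standard limit (1 + x/n)^n → e^x, we have (1 − 26/n)^n → e^(−26), and raising to the 4th power gives e^(−104).
More precisely, ln[(1 − 26/n)^(4n)] = 4n · ln(1 − 26/n) = 4n · (-26/n + O(1/n^2)) = -104 + O(1/n) → -104.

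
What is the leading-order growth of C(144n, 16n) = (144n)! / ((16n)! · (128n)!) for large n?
C(144n, 16n) ~ (387420489/16777216)^(16n) · sqrt(9/(16π·16n))

Write N = 16n. Apply Stirling to each factorial:
  (9N)! ~ sqrt(2π·9N) · (9N/e)^(9N),
  N! ~ sqrt(2π N) · (N/e)^N,
  (8N)! ~ sqrt(2π·8N) · (8N/e)^(8N).
The exponential factors combine to (9N)^(9N) / (N^N · (8N)^(8N)) = 9^(9N)/8^(8N) = (9^9/8^8)^N = (387420489/16777216)^N.
The square-root prefactors combine to sqrt(2π·9N) / (sqrt(2π N)·sqrt(2π·8N)) = sqrt(9 / (2π·8·N)) = sqrt(9/(16π·16n)).
Substituting N = 16n: C(144n, 16n) ~ (387420489/16777216)^(16n) · sqrt(9/(16π·16n)).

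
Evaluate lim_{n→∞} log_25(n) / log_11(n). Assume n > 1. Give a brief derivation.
lim = ln(11) / ln(25) = log_25(11)

Change of base: log_25(n) = ln n / ln 25 and log_11(n) = ln n / ln 11. The ratio is (ln n / ln 25) · (ln 11 / ln n) = ln 11 / ln 25, a constant independent of n. So the limit is ln 11 / ln 25 = log_25(11).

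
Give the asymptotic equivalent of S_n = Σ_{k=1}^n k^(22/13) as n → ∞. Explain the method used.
S_n ~ (13/35) · n^(35/13)

Integral comparison: Σ_{k=1}^n k^(22/13) = ∫_0^n x^(22/13) dx + O(n^(22/13)). The integral is n^(1 + 22/13) / (1 + 22/13) = n^((22+13)/13) / ((22+13)/13) = (13/35) · n^(35/13).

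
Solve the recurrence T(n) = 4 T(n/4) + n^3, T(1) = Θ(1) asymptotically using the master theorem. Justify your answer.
T(n) = Θ(n^3)

log_4 4 ≈ 1.000. f(n) = n^3 dominates n^(log_4 4) since 3 > 1.000, and the regularity condition a·f(n/b) = 4·(n/4)^3 = (4/64)·n^3 ≤ c·f(n) holds with c = 4/64 ≈ 0.0625 < 1. So this is Case 3: T(n) = Θ(f(n)) = Θ(n^3).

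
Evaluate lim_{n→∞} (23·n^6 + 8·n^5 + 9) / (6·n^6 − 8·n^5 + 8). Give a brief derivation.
lim = 23/6

For large n the leading n^6 terms dominate both numerator and denominator. Dividing top and bottom by n^6, every other term tends to 0, leaving 23/6.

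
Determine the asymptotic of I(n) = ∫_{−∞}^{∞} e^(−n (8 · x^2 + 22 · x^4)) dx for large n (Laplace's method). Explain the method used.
I(n) ~ sqrt(π/(8n))

φ(x) = 8 · x^2 + 22 · x^4 has its unique global minimum at x* = 0 (since φ'(x) = 16x + 88x^3 = 0 only at x = 0 for real x with both coefficients positive, and φ → ∞ as |x| → ∞). At x* = 0, φ(0) = 0 and φ''(0) = 16. Laplace's method then gives
  I(n) ~ sqrt(2π / (n · φ''(0))) · e^(−n φ(0)) = sqrt(2π / (16n)) = sqrt(π/(8n)).
The 22 · x^4 term contributes only at subleading order (an O(1/n) relative correction).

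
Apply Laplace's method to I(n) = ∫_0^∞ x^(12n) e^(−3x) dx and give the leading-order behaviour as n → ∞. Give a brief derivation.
I(n) ~ (sqrt(2π·12n) / 3) · (12n/(3e))^(12n)

Write the integrand as exp(12n ln x − 3x) and set f(x) = 12n ln x − 3x. Then f'(x) = 12n/x − 3 = 0 at x* = 12n/3, and f''(x*) = −12n/x*^2 = −3^2/(12n). Laplace's method (interior maximum) gives
  I(n) ~ e^(f(x*)) · sqrt(2π / |f''(x*)|)
        = exp(12n ln(12n/3) − 12n) · sqrt(2π · 12n / 3^2)
        = (12n/3)^(12n) e^(−12n) · sqrt(2π·12n) / 3
        = (sqrt(2π·12n) / 3) · (12n/(3e))^(12n).
This matches Γ(12n+1)/3^(12n+1) with Stirling applied to Γ.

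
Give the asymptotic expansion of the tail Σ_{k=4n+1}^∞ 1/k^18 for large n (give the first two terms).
Σ_{k>4n} 1/k^18 = 1/(17 · (4n)^17) − 1/(2 · (4n)^18) + O(1/(4n)^19)

Compare to the integral: ∫_{4n}^∞ x^(−18) dx = [−x^(−17)/17]_{4n}^∞ = 1/((18−1)·(4n)^17). The Euler-Maclaurin correction adds −f(4n)/2 = −1/(2·(4n)^18). Euler-Maclaurin then gives
  Σ_{k>4n} 1/k^18 = ∫_{4n}^∞ dx/x^18 − 1/(2·(4n)^18) + O(1/(4n)^19).
(Equivalently this is ζ(18) − Σ_{k≤4n} 1/k^18.)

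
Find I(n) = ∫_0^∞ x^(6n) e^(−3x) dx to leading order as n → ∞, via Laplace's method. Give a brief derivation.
I(n) ~ (sqrt(2π·6n) / 3) · (6n/(3e))^(6n)

Write the integrand as exp(6n ln x − 3x) and set f(x) = 6n ln x − 3x. Then f'(x) = 6n/x − 3 = 0 at x* = 6n/3, and f''(x*) = −6n/x*^2 = −3^2/(6n). Laplace's method (interior maximum) gives
  I(n) ~ e^(f(x*)) · sqrt(2π / |f''(x*)|)
        = exp(6n ln(6n/3) − 6n) · sqrt(2π · 6n / 3^2)
        = (6n/3)^(6n) e^(−6n) · sqrt(2π·6n) / 3
        = (sqrt(2π·6n) / 3) · (6n/(3e))^(6n).
This matches Γ(6n+1)/3^(6n+1) with Stirling applied to Γ.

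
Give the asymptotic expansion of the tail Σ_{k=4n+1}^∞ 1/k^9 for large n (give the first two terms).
Σ_{k>4n} 1/k^9 = 1/(8 · (4n)^8) − 1/(2 · (4n)^9) + O(1/(4n)^10)

Compare to the integral: ∫_{4n}^∞ x^(−9) dx = [−x^(−8)/8]_{4n}^∞ = 1/((9−1)·(4n)^8). The Euler-Maclaurin correction adds −f(4n)/2 = −1/(2·(4n)^9). Euler-Maclaurin then gives
  Σ_{k>4n} 1/k^9 = ∫_{4n}^∞ dx/x^9 − 1/(2·(4n)^9) + O(1/(4n)^10).
(Equivalently this is ζ(9) − Σ_{k≤4n} 1/k^9.)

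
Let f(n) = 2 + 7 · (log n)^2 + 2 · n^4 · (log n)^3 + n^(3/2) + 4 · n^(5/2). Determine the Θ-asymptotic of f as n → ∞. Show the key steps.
f(n) ∈ Θ(n^4 · (log n)^3)

Compare the terms by growth order. For large n, n^a · (log n)^b dominates n^a' · (log n)^b' iff a > a', or (a = a' and b > b'). Ranking the 5 terms shows the dominant one is 2 · n^4 · (log n)^3. Hence f(n) ∈ Θ(n^4 · (log n)^3).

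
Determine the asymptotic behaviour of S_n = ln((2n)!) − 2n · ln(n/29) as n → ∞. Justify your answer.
S_n ~ 2n · (ln 58 − 1) + O(ln n)

Stirling: ln((2n)!) = 2n ln(2n) − 2n + O(ln n).
  S_n = 2n ln(2n) − 2n − 2n ln(n/29) + O(ln n)
      = 2n ln(2n) − 2n ln n + 2n ln 29 − 2n + O(ln n)
      = 2n ln 2 + 2n ln 29 − 2n + O(ln n)
      = 2n (ln 58 − 1) + O(ln n).
Numerically ln(58) − 1 ≈ 3.0604.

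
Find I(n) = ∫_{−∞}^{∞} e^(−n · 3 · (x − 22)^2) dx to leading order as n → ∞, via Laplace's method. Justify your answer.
I(n) = sqrt(π/(3n))

Here φ(x) = 3 · (x − 22)^2 has its unique minimum at x* = 22 with φ(x*) = 0 and φ''(x*) = 6. Laplace's method gives
  I(n) ~ e^(−n φ(x*)) · sqrt(2π / (n · φ''(x*))) = sqrt(2π / (6n)) = sqrt(π/(3n)).
This is exact: substituting u = (x − 22)·sqrt(3n) gives I(n) = (1/sqrt(3n)) ∫_{−∞}^{∞} e^(−u^2) du = sqrt(π/(3n)).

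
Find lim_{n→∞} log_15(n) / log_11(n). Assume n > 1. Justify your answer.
lim = ln(11) / ln(15) = log_15(11)

Change of base: log_15(n) = ln n / ln 15 and log_11(n) = ln n / ln 11. The ratio is (ln n / ln 15) · (ln 11 / ln n) = ln 11 / ln 15, a constant independent of n. So the limit is ln 11 / ln 15 = log_15(11).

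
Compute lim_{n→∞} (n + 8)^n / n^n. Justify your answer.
lim = e^8

Rewrite as (1 + 8/n)^(n). By the standard limit (1 + x/n)^n → e^x, we have (1 + 8/n)^n → e^8, and raising to the 1st power gives e^8.
More precisely, ln[(1 + 8/n)^(n)] = n · ln(1 + 8/n) = n · (8/n + O(1/n^2)) = 8 + O(1/n) → 8.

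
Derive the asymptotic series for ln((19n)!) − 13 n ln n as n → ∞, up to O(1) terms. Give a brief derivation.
ln((19n)!) − 13 n ln n = 6 n ln n + 19(ln 19 − 1) n + (1/2) ln(2π·19n) + O(1/n)

Stirling: ln((19n)!) = 19n ln(19n) − 19n + (1/2) ln(2π·19n) + O(1/n).
Expand 19n ln(19n) = 19n (ln n + ln 19) = 19n ln n + 19n ln 19.
Subtract 13n ln n: leading term is (19 − 13) n ln n = 6 n ln n. The next term is 19n ln 19 − 19n = 19(ln 19 − 1) n. Then the (1/2) ln(2π·19n) correction.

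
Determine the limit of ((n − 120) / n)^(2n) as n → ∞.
lim = e^(−240)

Rewrite as (1 − 120/n)^(2n). By the standard limit (1 + x/n)^n → e^x, we have (1 − 120/n)^n → e^(−120), and raising to the 2nd power gives e^(−240).
More precisely, ln[(1 − 120/n)^(2n)] = 2n · ln(1 − 120/n) = 2n · (-120/n + O(1/n^2)) = -240 + O(1/n) → -240.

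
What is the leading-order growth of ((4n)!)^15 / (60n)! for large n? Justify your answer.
((4n)!)^15/(60n)! ~ ((2π·4n)^(14/2) / sqrt(15)) · 15^(−15·4n)  →  0

Write N = 4n. Stirling: N! ~ sqrt(2π N)(N/e)^N and (15N)! ~ sqrt(2π·15N)·(15N/e)^(15N).
  (N!)^15/(15N)! ~ (2π N)^(15/2) (N/e)^(15N) / [sqrt(2π·15N) (15N/e)^(15N)]
     = (2π N)^(15/2) / sqrt(2π·15N) · (N/(15N))^(15N)
     = (2π N)^((15−1)/2) / sqrt(15) · 15^(−15N).
Since 15^15 > 1, the factor 15^(−15N) decays exponentially, so the ratio → 0. Substituting N = 4n gives the stated form.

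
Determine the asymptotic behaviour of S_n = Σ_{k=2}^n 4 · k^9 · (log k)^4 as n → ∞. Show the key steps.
S_n ~ 2 · n^10 · (log n)^4 / 5

By integral comparison, S_n = ∫_1^n 4 · x^9 · (log x)^4 dx + O(n^9 · (log n)^4). For the integral, the leading term of ∫_1^n x^9 (log x)^4 dx is n^10/10 · (log n)^4 (by repeated integration by parts; each step lowers the log-exponent and produces a relatively O(1/log n) correction). Hence S_n ~ 2 · n^10 · (log n)^4 / 5.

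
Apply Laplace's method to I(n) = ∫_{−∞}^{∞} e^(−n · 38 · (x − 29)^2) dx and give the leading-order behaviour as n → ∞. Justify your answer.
I(n) = sqrt(π/(38n))

Here φ(x) = 38 · (x − 29)^2 has its unique minimum at x* = 29 with φ(x*) = 0 and φ''(x*) = 76. Laplace's method gives
  I(n) ~ e^(−n φ(x*)) · sqrt(2π / (n · φ''(x*))) = sqrt(2π / (76n)) = sqrt(π/(38n)).
This is exact: substituting u = (x − 29)·sqrt(38n) gives I(n) = (1/sqrt(38n)) ∫_{−∞}^{∞} e^(−u^2) du = sqrt(π/(38n)).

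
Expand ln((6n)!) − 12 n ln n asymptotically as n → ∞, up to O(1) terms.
ln((6n)!) − 12 n ln n = −6 n ln n + 6(ln 6 − 1) n + (1/2) ln(2π·6n) + O(1/n)

Stirling: ln((6n)!) = 6n ln(6n) − 6n + (1/2) ln(2π·6n) + O(1/n).
Expand 6n ln(6n) = 6n (ln n + ln 6) = 6n ln n + 6n ln 6.
Subtract 12n ln n: leading term is (6 − 12) n ln n = −6 n ln n. The next term is 6n ln 6 − 6n = 6(ln 6 − 1) n. Then the (1/2) ln(2π·6n) correction.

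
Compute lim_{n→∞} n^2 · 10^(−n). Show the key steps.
lim = 0

Exponentials with base > 1 dominate every fixed polynomial: for any fixed c, n^c / 10^n → 0 as n → ∞ (e.g. by the ratio test, or by writing 10^n = e^(n ln 10) and noting e^(n ln 10) / n^c → ∞). Hence n^2 · 10^(−n) = n^2 / 10^n → 0.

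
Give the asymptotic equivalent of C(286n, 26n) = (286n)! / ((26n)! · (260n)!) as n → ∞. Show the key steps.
C(286n, 26n) ~ (285311670611/10000000000)^(26n) · sqrt(11/(20π·26n))

Write N = 26n. Apply Stirling to each factorial:
  (11N)! ~ sqrt(2π·11N) · (11N/e)^(11N),
  N! ~ sqrt(2π N) · (N/e)^N,
  (10N)! ~ sqrt(2π·10N) · (10N/e)^(10N).
The exponential factors combine to (11N)^(11N) / (N^N · (10N)^(10N)) = 11^(11N)/10^(10N) = (11^11/10^10)^N = (285311670611/10000000000)^N.
The square-root prefactors combine to sqrt(2π·11N) / (sqrt(2π N)·sqrt(2π·10N)) = sqrt(11 / (2π·10·N)) = sqrt(11/(20π·26n)).
Substituting N = 26n: C(286n, 26n) ~ (285311670611/10000000000)^(26n) · sqrt(11/(20π·26n)).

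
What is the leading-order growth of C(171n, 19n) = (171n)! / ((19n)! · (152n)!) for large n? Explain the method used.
C(171n, 19n) ~ (387420489/16777216)^(19n) · sqrt(9/(16π·19n))

Write N = 19n. Apply Stirling to each factorial:
  (9N)! ~ sqrt(2π·9N) · (9N/e)^(9N),
  N! ~ sqrt(2π N) · (N/e)^N,
  (8N)! ~ sqrt(2π·8N) · (8N/e)^(8N).
The exponential factors combine to (9N)^(9N) / (N^N · (8N)^(8N)) = 9^(9N)/8^(8N) = (9^9/8^8)^N = (387420489/16777216)^N.
The square-root prefactors combine to sqrt(2π·9N) / (sqrt(2π N)·sqrt(2π·8N)) = sqrt(9 / (2π·8·N)) = sqrt(9/(16π·19n)).
Substituting N = 19n: C(171n, 19n) ~ (387420489/16777216)^(19n) · sqrt(9/(16π·19n)).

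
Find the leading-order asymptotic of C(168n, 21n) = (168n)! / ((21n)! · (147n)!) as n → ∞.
C(168n, 21n) ~ (16777216/823543)^(21n) · sqrt(4/(7π·21n))

Write N = 21n. Apply Stirling to each factorial:
  (8N)! ~ sqrt(2π·8N) · (8N/e)^(8N),
  N! ~ sqrt(2π N) · (N/e)^N,
  (7N)! ~ sqrt(2π·7N) · (7N/e)^(7N).
The exponential factors combine to (8N)^(8N) / (N^N · (7N)^(7N)) = 8^(8N)/7^(7N) = (8^8/7^7)^N = (16777216/823543)^N.
The square-root prefactors combine to sqrt(2π·8N) / (sqrt(2π N)·sqrt(2π·7N)) = sqrt(8 / (2π·7·N)) = sqrt(4/(7π·21n)).
Substituting N = 21n: C(168n, 21n) ~ (16777216/823543)^(21n) · sqrt(4/(7π·21n)).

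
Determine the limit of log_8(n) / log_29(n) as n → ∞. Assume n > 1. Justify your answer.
lim = ln(29) / ln(8) = log_8(29)

Change of base: log_8(n) = ln n / ln 8 and log_29(n) = ln n / ln 29. The ratio is (ln n / ln 8) · (ln 29 / ln n) = ln 29 / ln 8, a constant independent of n. So the limit is ln 29 / ln 8 = log_8(29).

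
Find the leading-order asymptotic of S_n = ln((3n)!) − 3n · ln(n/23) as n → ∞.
S_n ~ 3n · (ln 69 − 1) + O(ln n)

Stirling: ln((3n)!) = 3n ln(3n) − 3n + O(ln n).
  S_n = 3n ln(3n) − 3n − 3n ln(n/23) + O(ln n)
      = 3n ln(3n) − 3n ln n + 3n ln 23 − 3n + O(ln n)
      = 3n ln 3 + 3n ln 23 − 3n + O(ln n)
      = 3n (ln 69 − 1) + O(ln n).
Numerically ln(69) − 1 ≈ 3.2341.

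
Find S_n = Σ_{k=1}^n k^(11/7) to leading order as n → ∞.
S_n ~ (7/18) · n^(18/7)

Integral comparison: Σ_{k=1}^n k^(11/7) = ∫_0^n x^(11/7) dx + O(n^(11/7)). The integral is n^(1 + 11/7) / (1 + 11/7) = n^((11+7)/7) / ((11+7)/7) = (7/18) · n^(18/7).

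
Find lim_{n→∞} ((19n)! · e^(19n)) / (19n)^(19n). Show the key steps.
lim = ∞

Stirling: (19n)! ~ sqrt(2π·19n) · (19n/e)^(19n). Hence
  (19n)! · e^(19n) / (19n)^(19n) ~ sqrt(2π·19n) = sqrt(2π·19) · sqrt(n) → ∞.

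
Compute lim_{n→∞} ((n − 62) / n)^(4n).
lim = e^(−248)

Rewrite as (1 − 62/n)^(4n). By the standard limit (1 + x/n)^n → e^x, we have (1 − 62/n)^n → e^(−62), and raising to the 4th power gives e^(−248).
More precisely, ln[(1 − 62/n)^(4n)] = 4n · ln(1 − 62/n) = 4n · (-62/n + O(1/n^2)) = -248 + O(1/n) → -248.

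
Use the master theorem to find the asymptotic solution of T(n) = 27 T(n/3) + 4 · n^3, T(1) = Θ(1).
T(n) = Θ(n^3 log n)

log_3 27 = 3, and f(n) = 4 · n^3 = Θ(n^(log_3 27)). This is Case 2 of the master theorem: T(n) = Θ(f(n) · log n) = Θ(n^3 log n).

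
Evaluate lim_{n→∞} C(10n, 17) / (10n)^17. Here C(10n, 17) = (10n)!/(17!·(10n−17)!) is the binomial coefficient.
lim = 1/17! = 1/355687428096000

With N = 10n → ∞: C(N, 17) / N^17 = [N(N−1)…(N−16)] / (17! · N^17) = (1/17!) · 1 · (1 − 1/(10n)) · … · (1 − 16/(10n)). Each factor → 1 as N → ∞, so the limit is 1/17! = 1/355687428096000.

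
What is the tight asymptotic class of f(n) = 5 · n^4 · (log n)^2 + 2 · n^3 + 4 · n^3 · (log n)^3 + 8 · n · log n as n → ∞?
f(n) ∈ Θ(n^4 · (log n)^2)

Compare the terms by growth order. For large n, n^a · (log n)^b dominates n^a' · (log n)^b' iff a > a', or (a = a' and b > b'). Ranking the 4 terms shows the dominant one is 5 · n^4 · (log n)^2. Hence f(n) ∈ Θ(n^4 · (log n)^2).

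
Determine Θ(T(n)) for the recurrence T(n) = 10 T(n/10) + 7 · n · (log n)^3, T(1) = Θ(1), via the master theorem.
T(n) = Θ(n · (log n)^4)

Here log_10 10 = 1 and f(n) = 7 · n · (log n)^3 = Θ(n^(log_10 10) · (log n)^3). This is the extended Case 2 of the master theorem (f matches the critical exponent up to log factors), giving T(n) = Θ(n^(log_10 10) · (log n)^(3+1)) = Θ(n · (log n)^4).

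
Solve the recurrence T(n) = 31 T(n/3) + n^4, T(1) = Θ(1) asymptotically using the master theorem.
T(n) = Θ(n^4)

log_3 31 ≈ 3.126. f(n) = n^4 dominates n^(log_3 31) since 4 > 3.126, and the regularity condition a·f(n/b) = 31·(n/3)^4 = (31/81)·n^4 ≤ c·f(n) holds with c = 31/81 ≈ 0.383 < 1. So this is Case 3: T(n) = Θ(f(n)) = Θ(n^4).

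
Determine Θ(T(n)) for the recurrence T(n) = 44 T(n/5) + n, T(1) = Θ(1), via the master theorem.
T(n) = Θ(n^(log_5 44))

Master theorem: compare f(n) = n to n^(log_5 44) where log_5 44 ≈ 2.351. Since 1 < log_5 44, we have f(n) = O(n^(log_5 44 − ε)) for some ε > 0 — Case 1. Hence T(n) = Θ(n^(log_5 44)).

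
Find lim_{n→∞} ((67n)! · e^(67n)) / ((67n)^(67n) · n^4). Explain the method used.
lim = 0

Stirling: (67n)! ~ sqrt(2π·67n) · (67n/e)^(67n). Hence
  (67n)! · e^(67n) / (67n)^(67n) ~ sqrt(2π·67n).
Dividing by n^4: sqrt(2π·67n) / n^4 = sqrt(2π·67) · n^((1−8)/2), so the expression behaves like sqrt(2π·67) · n^((1−8)/2) → 0.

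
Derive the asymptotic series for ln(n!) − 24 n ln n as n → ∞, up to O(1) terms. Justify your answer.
ln(n!) − 24 n ln n = −23 n ln n − n + (1/2) ln(2π n) + O(1/n)

Stirling: ln((n)!) = n ln(n) − n + (1/2) ln(2π·n) + O(1/n).
Here n ln(n) = n ln n.
Subtract 24n ln n: leading term is (1 − 24) n ln n = −23 n ln n. The next term is −n. Then the (1/2) ln(2π·n) correction.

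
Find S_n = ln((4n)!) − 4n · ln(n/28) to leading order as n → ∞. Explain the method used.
S_n ~ 4n · (ln 112 − 1) + O(ln n)

Stirling: ln((4n)!) = 4n ln(4n) − 4n + O(ln n).
  S_n = 4n ln(4n) − 4n − 4n ln(n/28) + O(ln n)
      = 4n ln(4n) − 4n ln n + 4n ln 28 − 4n + O(ln n)
      = 4n ln 4 + 4n ln 28 − 4n + O(ln n)
      = 4n (ln 112 − 1) + O(ln n).
Numerically ln(112) − 1 ≈ 3.7185.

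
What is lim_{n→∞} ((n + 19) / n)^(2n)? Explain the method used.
lim = e^38

Rewrite as (1 + 19/n)^(2n). By the standard limit (1 + x/n)^n → e^x, we have (1 + 19/n)^n → e^19, and raising to the 2nd power gives e^38.
More precisely, ln[(1 + 19/n)^(2n)] = 2n · ln(1 + 19/n) = 2n · (19/n + O(1/n^2)) = 38 + O(1/n) → 38.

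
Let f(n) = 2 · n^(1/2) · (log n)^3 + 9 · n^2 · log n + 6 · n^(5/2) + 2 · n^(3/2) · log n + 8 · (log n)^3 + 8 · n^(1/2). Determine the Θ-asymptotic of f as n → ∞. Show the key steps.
f(n) ∈ Θ(n^(5/2))

Compare the terms by growth order. For large n, n^a · (log n)^b dominates n^a' · (log n)^b' iff a > a', or (a = a' and b > b'). Ranking the 6 terms shows the dominant one is 6 · n^(5/2). Hence f(n) ∈ Θ(n^(5/2)).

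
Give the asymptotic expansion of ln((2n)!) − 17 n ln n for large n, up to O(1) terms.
ln((2n)!) − 17 n ln n = −15 n ln n + 2(ln 2 − 1) n + (1/2) ln(2π·2n) + O(1/n)

Stirling: ln((2n)!) = 2n ln(2n) − 2n + (1/2) ln(2π·2n) + O(1/n).
Expand 2n ln(2n) = 2n (ln n + ln 2) = 2n ln n + 2n ln 2.
Subtract 17n ln n: leading term is (2 − 17) n ln n = −15 n ln n. The next term is 2n ln 2 − 2n = 2(ln 2 − 1) n. Then the (1/2) ln(2π·2n) correction.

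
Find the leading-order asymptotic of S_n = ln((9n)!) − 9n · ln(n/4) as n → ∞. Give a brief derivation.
S_n ~ 9n · (ln 36 − 1) + O(ln n)

Stirling: ln((9n)!) = 9n ln(9n) − 9n + O(ln n).
  S_n = 9n ln(9n) − 9n − 9n ln(n/4) + O(ln n)
      = 9n ln(9n) − 9n ln n + 9n ln 4 − 9n + O(ln n)
      = 9n ln 9 + 9n ln 4 − 9n + O(ln n)
      = 9n (ln 36 − 1) + O(ln n).
Numerically ln(36) − 1 ≈ 2.5835.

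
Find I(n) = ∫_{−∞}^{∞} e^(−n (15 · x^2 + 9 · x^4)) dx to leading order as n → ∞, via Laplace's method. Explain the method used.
I(n) ~ sqrt(π/(15n))

φ(x) = 15 · x^2 + 9 · x^4 has its unique global minimum at x* = 0 (since φ'(x) = 30x + 36x^3 = 0 only at x = 0 for real x with both coefficients positive, and φ → ∞ as |x| → ∞). At x* = 0, φ(0) = 0 and φ''(0) = 30. Laplace's method then gives
  I(n) ~ sqrt(2π / (n · φ''(0))) · e^(−n φ(0)) = sqrt(2π / (30n)) = sqrt(π/(15n)).
The 9 · x^4 term contributes only at subleading order (an O(1/n) relative correction).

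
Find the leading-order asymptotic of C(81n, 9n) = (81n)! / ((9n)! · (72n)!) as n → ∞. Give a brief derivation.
C(81n, 9n) ~ (387420489/16777216)^(9n) · sqrt(9/(16π·9n))

Write N = 9n. Apply Stirling to each factorial:
  (9N)! ~ sqrt(2π·9N) · (9N/e)^(9N),
  N! ~ sqrt(2π N) · (N/e)^N,
  (8N)! ~ sqrt(2π·8N) · (8N/e)^(8N).
The exponential factors combine to (9N)^(9N) / (N^N · (8N)^(8N)) = 9^(9N)/8^(8N) = (9^9/8^8)^N = (387420489/16777216)^N.
The square-root prefactors combine to sqrt(2π·9N) / (sqrt(2π N)·sqrt(2π·8N)) = sqrt(9 / (2π·8·N)) = sqrt(9/(16π·9n)).
Substituting N = 9n: C(81n, 9n) ~ (387420489/16777216)^(9n) · sqrt(9/(16π·9n)).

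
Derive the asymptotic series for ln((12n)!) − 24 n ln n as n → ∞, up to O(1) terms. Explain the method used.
ln((12n)!) − 24 n ln n = −12 n ln n + 12(ln 12 − 1) n + (1/2) ln(2π·12n) + O(1/n)

Stirling: ln((12n)!) = 12n ln(12n) − 12n + (1/2) ln(2π·12n) + O(1/n).
Expand 12n ln(12n) = 12n (ln n + ln 12) = 12n ln n + 12n ln 12.
Subtract 24n ln n: leading term is (12 − 24) n ln n = −12 n ln n. The next term is 12n ln 12 − 12n = 12(ln 12 − 1) n. Then the (1/2) ln(2π·12n) correction.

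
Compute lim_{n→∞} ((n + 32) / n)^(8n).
lim = e^256

Rewrite as (1 + 32/n)^(8n). By the standard limit (1 + x/n)^n → e^x, we have (1 + 32/n)^n → e^32, and raising to the 8th power gives e^256.
More precisely, ln[(1 + 32/n)^(8n)] = 8n · ln(1 + 32/n) = 8n · (32/n + O(1/n^2)) = 256 + O(1/n) → 256.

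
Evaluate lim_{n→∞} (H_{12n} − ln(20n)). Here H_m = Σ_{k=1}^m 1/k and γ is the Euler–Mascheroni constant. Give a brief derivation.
lim = ln(3/5) + γ

By Euler-Maclaurin, H_m = ln m + γ + O(1/m). So
  H_{12n} − ln(20n) = ln(12n) + γ − ln(20n) + O(1/n)
                       = ln(12/20) + γ + O(1/n).
Hence the limit is ln(12/20) + γ (= ln(3/5)).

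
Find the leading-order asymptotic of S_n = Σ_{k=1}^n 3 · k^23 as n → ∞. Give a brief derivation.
S_n ~ n^24 / 8

By integral comparison (Euler-Maclaurin), Σ_{k=1}^n 3 · k^23 = 3 · ∫_0^n x^23 dx + O(n^23) = 3 · n^24/24 = n^24 / 8 + O(n^23). (Equivalently, Faulhaber's formula gives the same leading term.)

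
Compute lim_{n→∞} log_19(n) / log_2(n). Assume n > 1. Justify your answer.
lim = ln(2) / ln(19) = log_19(2)

Change of base: log_19(n) = ln n / ln 19 and log_2(n) = ln n / ln 2. The ratio is (ln n / ln 19) · (ln 2 / ln n) = ln 2 / ln 19, a constant independent of n. So the limit is ln 2 / ln 19 = log_19(2).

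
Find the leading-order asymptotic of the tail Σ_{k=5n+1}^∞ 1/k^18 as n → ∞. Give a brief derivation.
Σ_{k>5n} 1/k^18 ~ 1/(17 · (5n)^17)

Compare to the integral: ∫_{5n}^∞ x^(−18) dx = [−x^(−17)/17]_{5n}^∞ = 1/((18−1)·(5n)^17). Euler-Maclaurin then gives
  Σ_{k>5n} 1/k^18 = ∫_{5n}^∞ dx/x^18 − 1/(2·(5n)^18) + O(1/(5n)^19).
(Equivalently this is ζ(18) − Σ_{k≤5n} 1/k^18.)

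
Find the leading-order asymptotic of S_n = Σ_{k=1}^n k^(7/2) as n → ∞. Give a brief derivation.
S_n ~ (2/9) · n^(9/2)

Integral comparison: Σ_{k=1}^n k^(7/2) = ∫_0^n x^(7/2) dx + O(n^(7/2)). The integral is n^(1 + 7/2) / (1 + 7/2) = n^((7+2)/2) / ((7+2)/2) = (2/9) · n^(9/2).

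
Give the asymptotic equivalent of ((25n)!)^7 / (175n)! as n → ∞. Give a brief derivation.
((25n)!)^7/(175n)! ~ ((2π·25n)^(6/2) / sqrt(7)) · 7^(−7·25n)  →  0

Write N = 25n. Stirling: N! ~ sqrt(2π N)(N/e)^N and (7N)! ~ sqrt(2π·7N)·(7N/e)^(7N).
  (N!)^7/(7N)! ~ (2π N)^(7/2) (N/e)^(7N) / [sqrt(2π·7N) (7N/e)^(7N)]
     = (2π N)^(7/2) / sqrt(2π·7N) · (N/(7N))^(7N)
     = (2π N)^((7−1)/2) / sqrt(7) · 7^(−7N).
Since 7^7 > 1, the factor 7^(−7N) decays exponentially, so the ratio → 0. Substituting N = 25n gives the stated form.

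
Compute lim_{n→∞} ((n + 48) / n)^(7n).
lim = e^336

Rewrite as (1 + 48/n)^(7n). By the standard limit (1 + x/n)^n → e^x, we have (1 + 48/n)^n → e^48, and raising to the 7th power gives e^336.
More precisely, ln[(1 + 48/n)^(7n)] = 7n · ln(1 + 48/n) = 7n · (48/n + O(1/n^2)) = 336 + O(1/n) → 336.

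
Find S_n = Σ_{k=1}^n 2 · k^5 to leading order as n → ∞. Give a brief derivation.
S_n ~ n^6 / 3

By integral comparison (Euler-Maclaurin), Σ_{k=1}^n 2 · k^5 = 2 · ∫_0^n x^5 dx + O(n^5) = 2 · n^6/6 = n^6 / 3 + O(n^5). (Equivalently, Faulhaber's formula gives the same leading term.)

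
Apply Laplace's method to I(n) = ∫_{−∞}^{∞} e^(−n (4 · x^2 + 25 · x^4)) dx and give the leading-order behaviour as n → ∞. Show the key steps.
I(n) ~ sqrt(π/(4n))

φ(x) = 4 · x^2 + 25 · x^4 has its unique global minimum at x* = 0 (since φ'(x) = 8x + 100x^3 = 0 only at x = 0 for real x with both coefficients positive, and φ → ∞ as |x| → ∞). At x* = 0, φ(0) = 0 and φ''(0) = 8. Laplace's method then gives
  I(n) ~ sqrt(2π / (n · φ''(0))) · e^(−n φ(0)) = sqrt(2π / (8n)) = sqrt(π/(4n)).
The 25 · x^4 term contributes only at subleading order (an O(1/n) relative correction).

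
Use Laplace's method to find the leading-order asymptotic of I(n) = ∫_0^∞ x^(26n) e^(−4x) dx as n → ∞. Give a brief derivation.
I(n) ~ (sqrt(2π·26n) / 4) · (26n/(4e))^(26n)

Write the integrand as exp(26n ln x − 4x) and set f(x) = 26n ln x − 4x. Then f'(x) = 26n/x − 4 = 0 at x* = 26n/4, and f''(x*) = −26n/x*^2 = −4^2/(26n). Laplace's method (interior maximum) gives
  I(n) ~ e^(f(x*)) · sqrt(2π / |f''(x*)|)
        = exp(26n ln(26n/4) − 26n) · sqrt(2π · 26n / 4^2)
        = (26n/4)^(26n) e^(−26n) · sqrt(2π·26n) / 4
        = (sqrt(2π·26n) / 4) · (26n/(4e))^(26n).
This matches Γ(26n+1)/4^(26n+1) with Stirling applied to Γ.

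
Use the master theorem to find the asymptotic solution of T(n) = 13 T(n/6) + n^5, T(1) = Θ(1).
T(n) = Θ(n^5)

log_6 13 ≈ 1.432. f(n) = n^5 dominates n^(log_6 13) since 5 > 1.432, and the regularity condition a·f(n/b) = 13·(n/6)^5 = (13/7776)·n^5 ≤ c·f(n) holds with c = 13/7776 ≈ 0.00167 < 1. So this is Case 3: T(n) = Θ(f(n)) = Θ(n^5).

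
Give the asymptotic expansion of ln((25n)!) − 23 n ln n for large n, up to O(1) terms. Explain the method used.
ln((25n)!) − 23 n ln n = 2 n ln n + 25(ln 25 − 1) n + (1/2) ln(2π·25n) + O(1/n)

Stirling: ln((25n)!) = 25n ln(25n) − 25n + (1/2) ln(2π·25n) + O(1/n).
Expand 25n ln(25n) = 25n (ln n + ln 25) = 25n ln n + 25n ln 25.
Subtract 23n ln n: leading term is (25 − 23) n ln n = 2 n ln n. The next term is 25n ln 25 − 25n = 25(ln 25 − 1) n. Then the (1/2) ln(2π·25n) correction.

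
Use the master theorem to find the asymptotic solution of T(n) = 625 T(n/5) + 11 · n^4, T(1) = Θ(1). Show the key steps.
T(n) = Θ(n^4 log n)

log_5 625 = 4, and f(n) = 11 · n^4 = Θ(n^(log_5 625)). This is Case 2 of the master theorem: T(n) = Θ(f(n) · log n) = Θ(n^4 log n).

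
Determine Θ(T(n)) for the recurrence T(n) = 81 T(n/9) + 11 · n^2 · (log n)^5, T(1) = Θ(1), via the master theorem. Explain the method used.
T(n) = Θ(n^2 · (log n)^6)

Here log_9 81 = 2 and f(n) = 11 · n^2 · (log n)^5 = Θ(n^(log_9 81) · (log n)^5). This is the extended Case 2 of the master theorem (f matches the critical exponent up to log factors), giving T(n) = Θ(n^(log_9 81) · (log n)^(5+1)) = Θ(n^2 · (log n)^6).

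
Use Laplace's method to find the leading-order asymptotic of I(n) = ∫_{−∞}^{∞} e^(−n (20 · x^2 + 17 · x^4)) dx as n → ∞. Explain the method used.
I(n) ~ sqrt(π/(20n))

φ(x) = 20 · x^2 + 17 · x^4 has its unique global minimum at x* = 0 (since φ'(x) = 40x + 68x^3 = 0 only at x = 0 for real x with both coefficients positive, and φ → ∞ as |x| → ∞). At x* = 0, φ(0) = 0 and φ''(0) = 40. Laplace's method then gives
  I(n) ~ sqrt(2π / (n · φ''(0))) · e^(−n φ(0)) = sqrt(2π / (40n)) = sqrt(π/(20n)).
The 17 · x^4 term contributes only at subleading order (an O(1/n) relative correction).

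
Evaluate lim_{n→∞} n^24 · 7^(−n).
lim = 0

Exponentials with base > 1 dominate every fixed polynomial: for any fixed c, n^c / 7^n → 0 as n → ∞ (e.g. by the ratio test, or by writing 7^n = e^(n ln 7) and noting e^(n ln 7) / n^c → ∞). Hence n^24 · 7^(−n) = n^24 / 7^n → 0.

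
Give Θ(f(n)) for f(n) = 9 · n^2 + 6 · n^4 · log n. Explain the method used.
f(n) ∈ Θ(n^4 · log n)

Compare the terms by growth order. For large n, n^a · (log n)^b dominates n^a' · (log n)^b' iff a > a', or (a = a' and b > b'). Ranking the 2 terms shows the dominant one is 6 · n^4 · log n. Hence f(n) ∈ Θ(n^4 · log n).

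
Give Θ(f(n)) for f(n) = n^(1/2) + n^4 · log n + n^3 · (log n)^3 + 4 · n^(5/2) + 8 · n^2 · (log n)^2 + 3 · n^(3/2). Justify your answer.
f(n) ∈ Θ(n^4 · log n)

Compare the terms by growth order. For large n, n^a · (log n)^b dominates n^a' · (log n)^b' iff a > a', or (a = a' and b > b'). Ranking the 6 terms shows the dominant one is n^4 · log n. Hence f(n) ∈ Θ(n^4 · log n).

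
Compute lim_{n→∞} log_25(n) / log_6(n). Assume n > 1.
lim = ln(6) / ln(25) = log_25(6)

Change of base: log_25(n) = ln n / ln 25 and log_6(n) = ln n / ln 6. The ratio is (ln n / ln 25) · (ln 6 / ln n) = ln 6 / ln 25, a constant independent of n. So the limit is ln 6 / ln 25 = log_25(6).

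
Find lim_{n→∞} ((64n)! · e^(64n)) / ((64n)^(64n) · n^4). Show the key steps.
lim = 0

Stirling: (64n)! ~ sqrt(2π·64n) · (64n/e)^(64n). Hence
  (64n)! · e^(64n) / (64n)^(64n) ~ sqrt(2π·64n).
Dividing by n^4: sqrt(2π·64n) / n^4 = sqrt(2π·64) · n^((1−8)/2), so the expression behaves like sqrt(2π·64) · n^((1−8)/2) → 0.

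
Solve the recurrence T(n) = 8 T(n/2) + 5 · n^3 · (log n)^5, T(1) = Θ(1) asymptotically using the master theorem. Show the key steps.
T(n) = Θ(n^3 · (log n)^6)

Here log_2 8 = 3 and f(n) = 5 · n^3 · (log n)^5 = Θ(n^(log_2 8) · (log n)^5). This is the extended Case 2 of the master theorem (f matches the critical exponent up to log factors), giving T(n) = Θ(n^(log_2 8) · (log n)^(5+1)) = Θ(n^3 · (log n)^6).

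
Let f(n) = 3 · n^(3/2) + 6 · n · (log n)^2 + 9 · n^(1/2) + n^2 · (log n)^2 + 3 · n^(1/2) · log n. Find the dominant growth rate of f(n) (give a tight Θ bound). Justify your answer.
f(n) ∈ Θ(n^2 · (log n)^2)

Compare the terms by growth order. For large n, n^a · (log n)^b dominates n^a' · (log n)^b' iff a > a', or (a = a' and b > b'). Ranking the 5 terms shows the dominant one is n^2 · (log n)^2. Hence f(n) ∈ Θ(n^2 · (log n)^2).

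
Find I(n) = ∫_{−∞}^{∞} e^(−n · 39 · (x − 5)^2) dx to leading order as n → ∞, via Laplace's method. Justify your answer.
I(n) = sqrt(π/(39n))

Here φ(x) = 39 · (x − 5)^2 has its unique minimum at x* = 5 with φ(x*) = 0 and φ''(x*) = 78. Laplace's method gives
  I(n) ~ e^(−n φ(x*)) · sqrt(2π / (n · φ''(x*))) = sqrt(2π / (78n)) = sqrt(π/(39n)).
This is exact: substituting u = (x − 5)·sqrt(39n) gives I(n) = (1/sqrt(39n)) ∫_{−∞}^{∞} e^(−u^2) du = sqrt(π/(39n)).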